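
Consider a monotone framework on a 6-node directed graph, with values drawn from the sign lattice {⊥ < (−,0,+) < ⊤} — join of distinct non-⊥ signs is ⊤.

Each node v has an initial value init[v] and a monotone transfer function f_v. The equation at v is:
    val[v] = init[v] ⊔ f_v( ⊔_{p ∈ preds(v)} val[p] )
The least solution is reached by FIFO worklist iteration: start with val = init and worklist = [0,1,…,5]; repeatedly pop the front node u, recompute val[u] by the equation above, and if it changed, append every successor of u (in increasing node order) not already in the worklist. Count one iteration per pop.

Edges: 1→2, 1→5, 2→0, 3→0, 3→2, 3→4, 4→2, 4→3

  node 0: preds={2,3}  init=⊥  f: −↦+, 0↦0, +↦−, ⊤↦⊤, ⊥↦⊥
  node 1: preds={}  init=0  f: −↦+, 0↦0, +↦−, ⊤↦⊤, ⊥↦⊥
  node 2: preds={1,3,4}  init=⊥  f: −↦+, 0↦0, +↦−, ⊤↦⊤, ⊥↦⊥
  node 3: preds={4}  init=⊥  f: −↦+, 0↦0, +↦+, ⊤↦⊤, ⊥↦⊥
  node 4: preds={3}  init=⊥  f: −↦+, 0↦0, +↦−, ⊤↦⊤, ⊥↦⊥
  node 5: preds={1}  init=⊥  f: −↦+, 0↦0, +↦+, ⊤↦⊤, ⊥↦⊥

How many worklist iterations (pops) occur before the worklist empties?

7

Iteration log — 7 steps:
  step 1. node 0  ⊔preds=⊥  new=⊥  stable
  step 2. node 1  ⊔preds=⊥  new=0  stable
  step 3. node 2  ⊔preds=0  new=0  old=⊥  +wl: 0
  step 4. node 3  ⊔preds=⊥  new=⊥  stable
  step 5. node 4  ⊔preds=⊥  new=⊥  stable
  step 6. node 5  ⊔preds=0  new=0  old=⊥  +wl: 
  step 7. node 0  ⊔preds=0  new=0  old=⊥  +wl: 

Least fixpoint reached:
  node 0: 0
  node 1: 0
  node 2: 0
  node 3: ⊥
  node 4: ⊥
  node 5: 0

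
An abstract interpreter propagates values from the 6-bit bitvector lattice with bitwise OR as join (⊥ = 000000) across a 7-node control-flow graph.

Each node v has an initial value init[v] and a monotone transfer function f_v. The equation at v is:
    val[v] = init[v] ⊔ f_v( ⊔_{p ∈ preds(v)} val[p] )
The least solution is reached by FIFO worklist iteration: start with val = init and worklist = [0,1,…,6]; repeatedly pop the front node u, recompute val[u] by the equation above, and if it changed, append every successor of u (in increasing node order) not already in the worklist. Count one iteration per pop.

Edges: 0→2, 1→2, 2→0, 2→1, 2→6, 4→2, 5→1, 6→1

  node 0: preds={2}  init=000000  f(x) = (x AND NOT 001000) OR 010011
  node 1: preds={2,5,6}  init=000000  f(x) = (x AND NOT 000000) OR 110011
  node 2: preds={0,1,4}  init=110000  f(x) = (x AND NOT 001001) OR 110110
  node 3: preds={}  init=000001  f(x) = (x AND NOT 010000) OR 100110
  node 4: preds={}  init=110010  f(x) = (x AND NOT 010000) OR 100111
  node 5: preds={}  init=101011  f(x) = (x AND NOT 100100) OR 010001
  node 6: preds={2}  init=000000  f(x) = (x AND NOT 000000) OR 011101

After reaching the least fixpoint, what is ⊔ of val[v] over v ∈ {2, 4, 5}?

111111

Iteration log — 10 steps:
  step 1. node 0  ⊔preds=110000  new=110011  old=000000  +wl: 
  step 2. node 1  ⊔preds=111011  new=111011  old=000000  +wl: 
  step 3. node 2  ⊔preds=111011  new=110110  old=110000  +wl: 0,1
  step 4. node 3  ⊔preds=000000  new=100111  old=000001  +wl: 
  step 5. node 4  ⊔preds=000000  new=110111  old=110010  +wl: 2
  step 6. node 5  ⊔preds=000000  new=111011  old=101011  +wl: 
  step 7. node 6  ⊔preds=110110  new=111111  old=000000  +wl: 
  step 8. node 0  ⊔preds=110110  new=110111  old=110011  +wl: 
  step 9. node 1  ⊔preds=111111  new=111111  old=111011  +wl: 
  step 10. node 2  ⊔preds=111111  new=110110  stable

Least fixpoint reached:
  node 0: 110111
  node 1: 111111
  node 2: 110110
  node 3: 100111
  node 4: 110111
  node 5: 111011
  node 6: 111111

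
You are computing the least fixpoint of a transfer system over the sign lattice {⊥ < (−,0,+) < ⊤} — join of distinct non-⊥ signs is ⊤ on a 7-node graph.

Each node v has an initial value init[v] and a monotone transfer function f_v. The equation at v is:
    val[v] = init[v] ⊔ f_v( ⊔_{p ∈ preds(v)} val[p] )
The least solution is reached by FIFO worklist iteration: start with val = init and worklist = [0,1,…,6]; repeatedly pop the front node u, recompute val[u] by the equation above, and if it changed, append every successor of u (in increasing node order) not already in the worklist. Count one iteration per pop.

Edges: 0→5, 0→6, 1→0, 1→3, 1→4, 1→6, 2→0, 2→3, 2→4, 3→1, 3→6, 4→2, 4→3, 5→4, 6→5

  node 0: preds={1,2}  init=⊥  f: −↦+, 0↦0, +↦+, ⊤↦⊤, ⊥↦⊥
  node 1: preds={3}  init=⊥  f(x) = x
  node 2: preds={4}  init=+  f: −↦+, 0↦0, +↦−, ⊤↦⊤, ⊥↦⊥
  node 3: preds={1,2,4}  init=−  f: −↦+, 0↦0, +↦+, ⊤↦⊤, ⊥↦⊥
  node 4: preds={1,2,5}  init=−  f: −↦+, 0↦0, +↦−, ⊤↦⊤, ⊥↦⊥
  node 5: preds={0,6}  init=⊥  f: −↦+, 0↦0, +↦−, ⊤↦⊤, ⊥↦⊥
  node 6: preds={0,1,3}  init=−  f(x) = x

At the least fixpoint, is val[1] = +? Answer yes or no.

Worklist (15 pops):
  #1 pop 0: in=+ → + (was ⊥); enqueue []
  #2 pop 1: in=− → − (was ⊥); enqueue [0]
  #3 pop 2: in=− → + (no change)
  #4 pop 3: in=⊤ → ⊤ (was −); enqueue [1]
  #5 pop 4: in=⊤ → ⊤ (was −); enqueue [2,3]
  #6 pop 5: in=⊤ → ⊤ (was ⊥); enqueue [4]
  #7 pop 6: in=⊤ → ⊤ (was −); enqueue [5]
  #8 pop 0: in=⊤ → ⊤ (was +); enqueue [6]
  #9 pop 1: in=⊤ → ⊤ (was −); enqueue [0]
  #10 pop 2: in=⊤ → ⊤ (was +); enqueue []
  #11 pop 3: in=⊤ → ⊤ (no change)
  #12 pop 4: in=⊤ → ⊤ (no change)
  #13 pop 5: in=⊤ → ⊤ (no change)
  #14 pop 6: in=⊤ → ⊤ (no change)
  #15 pop 0: in=⊤ → ⊤ (no change)

Fixpoint:
  val[0] = ⊤
  val[1] = ⊤
  val[2] = ⊤
  val[3] = ⊤
  val[4] = ⊤
  val[5] = ⊤
  val[6] = ⊤

no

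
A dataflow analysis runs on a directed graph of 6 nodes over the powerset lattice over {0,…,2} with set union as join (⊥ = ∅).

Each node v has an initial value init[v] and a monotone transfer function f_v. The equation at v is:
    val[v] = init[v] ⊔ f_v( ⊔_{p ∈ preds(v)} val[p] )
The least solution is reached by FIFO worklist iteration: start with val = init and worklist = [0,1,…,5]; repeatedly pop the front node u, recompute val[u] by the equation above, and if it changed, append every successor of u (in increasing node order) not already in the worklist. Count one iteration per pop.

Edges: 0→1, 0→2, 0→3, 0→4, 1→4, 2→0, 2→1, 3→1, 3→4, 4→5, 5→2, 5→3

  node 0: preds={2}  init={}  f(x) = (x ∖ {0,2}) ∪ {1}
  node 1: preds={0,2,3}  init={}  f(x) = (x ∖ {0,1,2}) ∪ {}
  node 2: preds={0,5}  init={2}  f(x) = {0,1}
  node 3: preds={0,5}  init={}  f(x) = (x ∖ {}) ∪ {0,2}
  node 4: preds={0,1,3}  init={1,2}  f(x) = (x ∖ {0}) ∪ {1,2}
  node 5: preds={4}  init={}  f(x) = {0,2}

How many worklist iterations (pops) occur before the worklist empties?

Worklist (10 pops):
  #1 pop 0: in={2} → {1} (was {}); enqueue []
  #2 pop 1: in={1,2} → {} (no change)
  #3 pop 2: in={1} → {0,1,2} (was {2}); enqueue [0,1]
  #4 pop 3: in={1} → {0,1,2} (was {}); enqueue []
  #5 pop 4: in={0,1,2} → {1,2} (no change)
  #6 pop 5: in={1,2} → {0,2} (was {}); enqueue [2,3]
  #7 pop 0: in={0,1,2} → {1} (no change)
  #8 pop 1: in={0,1,2} → {} (no change)
  #9 pop 2: in={0,1,2} → {0,1,2} (no change)
  #10 pop 3: in={0,1,2} → {0,1,2} (no change)

Fixpoint:
  val[0] = {1}
  val[1] = {}
  val[2] = {0,1,2}
  val[3] = {0,1,2}
  val[4] = {1,2}
  val[5] = {0,2}

10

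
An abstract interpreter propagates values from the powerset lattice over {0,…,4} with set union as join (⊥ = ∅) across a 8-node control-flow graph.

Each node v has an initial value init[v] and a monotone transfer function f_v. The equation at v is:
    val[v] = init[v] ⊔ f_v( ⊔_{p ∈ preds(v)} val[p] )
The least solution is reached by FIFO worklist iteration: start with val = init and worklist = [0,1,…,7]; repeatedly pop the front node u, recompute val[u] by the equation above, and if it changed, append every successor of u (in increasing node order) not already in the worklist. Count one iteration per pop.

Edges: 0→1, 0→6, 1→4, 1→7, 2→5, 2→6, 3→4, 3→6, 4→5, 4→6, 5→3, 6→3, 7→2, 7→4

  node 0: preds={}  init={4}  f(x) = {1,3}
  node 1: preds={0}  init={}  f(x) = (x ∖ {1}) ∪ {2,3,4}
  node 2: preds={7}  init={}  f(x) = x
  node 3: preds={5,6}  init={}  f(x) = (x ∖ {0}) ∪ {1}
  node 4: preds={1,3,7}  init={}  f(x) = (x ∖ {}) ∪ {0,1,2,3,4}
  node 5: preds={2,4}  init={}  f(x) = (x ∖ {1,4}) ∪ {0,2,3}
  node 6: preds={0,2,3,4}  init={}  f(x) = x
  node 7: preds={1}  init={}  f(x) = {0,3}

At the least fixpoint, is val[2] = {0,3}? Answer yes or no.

yes

Iteration log — 13 steps:
  step 1. node 0  ⊔preds={}  new={1,3,4}  old={4}  +wl: 
  step 2. node 1  ⊔preds={1,3,4}  new={2,3,4}  old={}  +wl: 
  step 3. node 2  ⊔preds={}  new={}  stable
  step 4. node 3  ⊔preds={}  new={1}  old={}  +wl: 
  step 5. node 4  ⊔preds={1,2,3,4}  new={0,1,2,3,4}  old={}  +wl: 
  step 6. node 5  ⊔preds={0,1,2,3,4}  new={0,2,3}  old={}  +wl: 3
  step 7. node 6  ⊔preds={0,1,2,3,4}  new={0,1,2,3,4}  old={}  +wl: 
  step 8. node 7  ⊔preds={2,3,4}  new={0,3}  old={}  +wl: 2,4
  step 9. node 3  ⊔preds={0,1,2,3,4}  new={1,2,3,4}  old={1}  +wl: 6
  step 10. node 2  ⊔preds={0,3}  new={0,3}  old={}  +wl: 5
  step 11. node 4  ⊔preds={0,1,2,3,4}  new={0,1,2,3,4}  stable
  step 12. node 6  ⊔preds={0,1,2,3,4}  new={0,1,2,3,4}  stable
  step 13. node 5  ⊔preds={0,1,2,3,4}  new={0,2,3}  stable

Least fixpoint reached:
  node 0: {1,3,4}
  node 1: {2,3,4}
  node 2: {0,3}
  node 3: {1,2,3,4}
  node 4: {0,1,2,3,4}
  node 5: {0,2,3}
  node 6: {0,1,2,3,4}
  node 7: {0,3}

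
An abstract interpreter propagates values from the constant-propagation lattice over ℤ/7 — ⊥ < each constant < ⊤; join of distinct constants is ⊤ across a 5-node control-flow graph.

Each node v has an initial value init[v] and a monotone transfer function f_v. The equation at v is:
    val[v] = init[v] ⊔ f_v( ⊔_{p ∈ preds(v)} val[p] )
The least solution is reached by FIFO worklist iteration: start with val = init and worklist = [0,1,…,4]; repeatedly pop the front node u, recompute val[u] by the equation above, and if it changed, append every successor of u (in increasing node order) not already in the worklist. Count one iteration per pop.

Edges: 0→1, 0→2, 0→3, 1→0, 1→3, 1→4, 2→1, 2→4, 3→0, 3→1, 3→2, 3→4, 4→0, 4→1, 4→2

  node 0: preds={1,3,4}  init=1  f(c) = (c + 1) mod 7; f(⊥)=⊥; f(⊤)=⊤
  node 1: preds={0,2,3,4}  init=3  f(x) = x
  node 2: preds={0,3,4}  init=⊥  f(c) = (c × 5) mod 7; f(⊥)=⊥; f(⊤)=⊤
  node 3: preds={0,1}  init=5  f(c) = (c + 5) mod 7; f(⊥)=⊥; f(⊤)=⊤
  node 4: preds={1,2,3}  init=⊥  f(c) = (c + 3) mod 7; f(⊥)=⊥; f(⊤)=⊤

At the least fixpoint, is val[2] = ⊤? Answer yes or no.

yes

Worklist (8 pops):
  #1 pop 0: in=⊤ → ⊤ (was 1); enqueue []
  #2 pop 1: in=⊤ → ⊤ (was 3); enqueue [0]
  #3 pop 2: in=⊤ → ⊤ (was ⊥); enqueue [1]
  #4 pop 3: in=⊤ → ⊤ (was 5); enqueue [2]
  #5 pop 4: in=⊤ → ⊤ (was ⊥); enqueue []
  #6 pop 0: in=⊤ → ⊤ (no change)
  #7 pop 1: in=⊤ → ⊤ (no change)
  #8 pop 2: in=⊤ → ⊤ (no change)

Fixpoint:
  val[0] = ⊤
  val[1] = ⊤
  val[2] = ⊤
  val[3] = ⊤
  val[4] = ⊤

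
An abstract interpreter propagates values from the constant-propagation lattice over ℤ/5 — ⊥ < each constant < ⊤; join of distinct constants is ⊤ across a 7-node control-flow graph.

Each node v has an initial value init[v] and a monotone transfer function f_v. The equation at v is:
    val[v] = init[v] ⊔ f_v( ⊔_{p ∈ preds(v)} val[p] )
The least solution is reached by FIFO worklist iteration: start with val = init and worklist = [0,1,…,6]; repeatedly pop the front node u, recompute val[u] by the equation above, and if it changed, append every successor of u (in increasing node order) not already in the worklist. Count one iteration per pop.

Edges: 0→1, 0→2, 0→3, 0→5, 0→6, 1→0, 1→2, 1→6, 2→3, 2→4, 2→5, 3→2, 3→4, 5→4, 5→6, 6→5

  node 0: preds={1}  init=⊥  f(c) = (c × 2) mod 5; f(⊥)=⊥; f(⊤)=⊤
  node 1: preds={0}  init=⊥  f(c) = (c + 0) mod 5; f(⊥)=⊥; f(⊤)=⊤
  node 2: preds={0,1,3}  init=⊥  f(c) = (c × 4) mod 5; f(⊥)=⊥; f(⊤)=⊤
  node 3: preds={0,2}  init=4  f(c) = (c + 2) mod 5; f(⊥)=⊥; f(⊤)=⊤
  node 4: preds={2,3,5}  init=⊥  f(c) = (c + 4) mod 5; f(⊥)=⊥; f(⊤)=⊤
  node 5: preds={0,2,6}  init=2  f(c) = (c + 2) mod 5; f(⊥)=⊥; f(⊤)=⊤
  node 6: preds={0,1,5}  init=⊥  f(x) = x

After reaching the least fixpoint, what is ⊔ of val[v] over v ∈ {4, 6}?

Trace (11 dequeues):
  [1] u=0 | in ⊥ | out ⊥ | ==
  [2] u=1 | in ⊥ | out ⊥ | ==
  [3] u=2 | in 4 | out 1 | prev ⊥ | push {}
  [4] u=3 | in 1 | out ⊤ | prev 4 | push {2}
  [5] u=4 | in ⊤ | out ⊤ | prev ⊥ | push {}
  [6] u=5 | in 1 | out ⊤ | prev 2 | push {4}
  [7] u=6 | in ⊤ | out ⊤ | prev ⊥ | push {5}
  [8] u=2 | in ⊤ | out ⊤ | prev 1 | push {3}
  [9] u=4 | in ⊤ | out ⊤ | ==
  [10] u=5 | in ⊤ | out ⊤ | ==
  [11] u=3 | in ⊤ | out ⊤ | ==

Converged values:
  [0] ⊥
  [1] ⊥
  [2] ⊤
  [3] ⊤
  [4] ⊤
  [5] ⊤
  [6] ⊤

⊤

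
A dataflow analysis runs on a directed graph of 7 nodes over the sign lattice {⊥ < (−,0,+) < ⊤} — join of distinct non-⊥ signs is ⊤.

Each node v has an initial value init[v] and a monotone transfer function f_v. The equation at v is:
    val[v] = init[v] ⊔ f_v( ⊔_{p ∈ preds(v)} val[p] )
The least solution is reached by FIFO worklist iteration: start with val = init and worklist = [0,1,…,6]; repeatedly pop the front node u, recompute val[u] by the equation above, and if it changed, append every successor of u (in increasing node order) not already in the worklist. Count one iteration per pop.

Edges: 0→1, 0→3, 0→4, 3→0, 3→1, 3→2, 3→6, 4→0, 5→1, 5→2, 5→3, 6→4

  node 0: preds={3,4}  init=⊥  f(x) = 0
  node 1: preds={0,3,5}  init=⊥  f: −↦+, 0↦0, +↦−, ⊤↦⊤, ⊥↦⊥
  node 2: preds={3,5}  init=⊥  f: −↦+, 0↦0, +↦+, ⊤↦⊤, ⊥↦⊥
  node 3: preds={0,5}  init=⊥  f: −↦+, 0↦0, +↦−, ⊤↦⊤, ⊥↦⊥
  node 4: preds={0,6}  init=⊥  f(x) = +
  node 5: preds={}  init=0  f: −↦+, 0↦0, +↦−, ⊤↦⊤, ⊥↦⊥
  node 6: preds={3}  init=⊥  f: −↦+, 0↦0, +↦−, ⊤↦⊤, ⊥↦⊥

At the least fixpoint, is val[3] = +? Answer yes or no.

no

Trace (11 dequeues):
  [1] u=0 | in ⊥ | out 0 | prev ⊥ | push {}
  [2] u=1 | in 0 | out 0 | prev ⊥ | push {}
  [3] u=2 | in 0 | out 0 | prev ⊥ | push {}
  [4] u=3 | in 0 | out 0 | prev ⊥ | push {0,1,2}
  [5] u=4 | in 0 | out + | prev ⊥ | push {}
  [6] u=5 | in ⊥ | out 0 | ==
  [7] u=6 | in 0 | out 0 | prev ⊥ | push {4}
  [8] u=0 | in ⊤ | out 0 | ==
  [9] u=1 | in 0 | out 0 | ==
  [10] u=2 | in 0 | out 0 | ==
  [11] u=4 | in 0 | out + | ==

Converged values:
  [0] 0
  [1] 0
  [2] 0
  [3] 0
  [4] +
  [5] 0
  [6] 0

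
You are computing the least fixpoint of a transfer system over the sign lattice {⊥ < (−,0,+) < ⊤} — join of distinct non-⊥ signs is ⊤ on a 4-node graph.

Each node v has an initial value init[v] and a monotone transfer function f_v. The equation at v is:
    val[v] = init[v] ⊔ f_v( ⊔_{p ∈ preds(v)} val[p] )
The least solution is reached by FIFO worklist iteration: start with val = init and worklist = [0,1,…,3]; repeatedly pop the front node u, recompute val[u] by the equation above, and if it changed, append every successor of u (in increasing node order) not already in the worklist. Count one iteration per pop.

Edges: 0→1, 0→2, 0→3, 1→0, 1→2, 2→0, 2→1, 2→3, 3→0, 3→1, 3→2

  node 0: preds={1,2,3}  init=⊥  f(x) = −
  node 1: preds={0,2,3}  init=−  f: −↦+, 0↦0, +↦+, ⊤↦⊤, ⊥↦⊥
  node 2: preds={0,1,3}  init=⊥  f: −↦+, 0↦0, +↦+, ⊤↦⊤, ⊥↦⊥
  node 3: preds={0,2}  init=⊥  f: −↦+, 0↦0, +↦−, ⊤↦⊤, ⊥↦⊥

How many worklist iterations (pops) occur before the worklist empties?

Trace (7 dequeues):
  [1] u=0 | in − | out − | prev ⊥ | push {}
  [2] u=1 | in − | out ⊤ | prev − | push {0}
  [3] u=2 | in ⊤ | out ⊤ | prev ⊥ | push {1}
  [4] u=3 | in ⊤ | out ⊤ | prev ⊥ | push {2}
  [5] u=0 | in ⊤ | out − | ==
  [6] u=1 | in ⊤ | out ⊤ | ==
  [7] u=2 | in ⊤ | out ⊤ | ==

Converged values:
  [0] −
  [1] ⊤
  [2] ⊤
  [3] ⊤

7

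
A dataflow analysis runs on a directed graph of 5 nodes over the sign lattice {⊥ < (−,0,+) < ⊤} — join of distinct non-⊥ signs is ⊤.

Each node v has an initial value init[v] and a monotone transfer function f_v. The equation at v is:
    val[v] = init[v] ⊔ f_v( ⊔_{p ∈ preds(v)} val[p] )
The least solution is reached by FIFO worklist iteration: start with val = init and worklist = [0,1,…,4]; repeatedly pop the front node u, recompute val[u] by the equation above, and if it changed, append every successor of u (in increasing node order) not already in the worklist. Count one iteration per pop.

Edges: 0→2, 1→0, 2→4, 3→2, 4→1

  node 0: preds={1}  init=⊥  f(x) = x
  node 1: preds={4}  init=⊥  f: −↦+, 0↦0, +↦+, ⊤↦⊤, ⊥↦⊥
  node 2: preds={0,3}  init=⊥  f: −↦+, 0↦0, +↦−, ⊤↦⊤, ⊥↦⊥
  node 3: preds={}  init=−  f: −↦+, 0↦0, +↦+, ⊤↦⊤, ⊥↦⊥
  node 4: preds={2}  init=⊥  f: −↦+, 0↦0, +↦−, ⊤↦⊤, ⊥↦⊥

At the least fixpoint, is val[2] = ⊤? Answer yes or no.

Worklist (12 pops):
  #1 pop 0: in=⊥ → ⊥ (no change)
  #2 pop 1: in=⊥ → ⊥ (no change)
  #3 pop 2: in=− → + (was ⊥); enqueue []
  #4 pop 3: in=⊥ → − (no change)
  #5 pop 4: in=+ → − (was ⊥); enqueue [1]
  #6 pop 1: in=− → + (was ⊥); enqueue [0]
  #7 pop 0: in=+ → + (was ⊥); enqueue [2]
  #8 pop 2: in=⊤ → ⊤ (was +); enqueue [4]
  #9 pop 4: in=⊤ → ⊤ (was −); enqueue [1]
  #10 pop 1: in=⊤ → ⊤ (was +); enqueue [0]
  #11 pop 0: in=⊤ → ⊤ (was +); enqueue [2]
  #12 pop 2: in=⊤ → ⊤ (no change)

Fixpoint:
  val[0] = ⊤
  val[1] = ⊤
  val[2] = ⊤
  val[3] = −
  val[4] = ⊤

yes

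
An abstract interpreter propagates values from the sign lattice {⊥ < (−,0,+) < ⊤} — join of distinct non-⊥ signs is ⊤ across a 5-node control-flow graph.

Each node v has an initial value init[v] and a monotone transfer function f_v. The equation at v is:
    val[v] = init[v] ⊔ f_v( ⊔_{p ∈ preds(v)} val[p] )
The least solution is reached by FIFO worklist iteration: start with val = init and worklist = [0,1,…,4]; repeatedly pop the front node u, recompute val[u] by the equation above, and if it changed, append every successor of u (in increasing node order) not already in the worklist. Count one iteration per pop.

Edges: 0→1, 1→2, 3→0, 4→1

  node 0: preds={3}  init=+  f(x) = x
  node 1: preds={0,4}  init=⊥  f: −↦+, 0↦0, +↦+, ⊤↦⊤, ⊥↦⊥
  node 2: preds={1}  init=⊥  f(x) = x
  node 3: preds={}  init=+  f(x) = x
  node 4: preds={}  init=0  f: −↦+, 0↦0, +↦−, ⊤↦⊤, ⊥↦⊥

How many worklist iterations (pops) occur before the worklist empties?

5

Trace (5 dequeues):
  [1] u=0 | in + | out + | ==
  [2] u=1 | in ⊤ | out ⊤ | prev ⊥ | push {}
  [3] u=2 | in ⊤ | out ⊤ | prev ⊥ | push {}
  [4] u=3 | in ⊥ | out + | ==
  [5] u=4 | in ⊥ | out 0 | ==

Converged values:
  [0] +
  [1] ⊤
  [2] ⊤
  [3] +
  [4] 0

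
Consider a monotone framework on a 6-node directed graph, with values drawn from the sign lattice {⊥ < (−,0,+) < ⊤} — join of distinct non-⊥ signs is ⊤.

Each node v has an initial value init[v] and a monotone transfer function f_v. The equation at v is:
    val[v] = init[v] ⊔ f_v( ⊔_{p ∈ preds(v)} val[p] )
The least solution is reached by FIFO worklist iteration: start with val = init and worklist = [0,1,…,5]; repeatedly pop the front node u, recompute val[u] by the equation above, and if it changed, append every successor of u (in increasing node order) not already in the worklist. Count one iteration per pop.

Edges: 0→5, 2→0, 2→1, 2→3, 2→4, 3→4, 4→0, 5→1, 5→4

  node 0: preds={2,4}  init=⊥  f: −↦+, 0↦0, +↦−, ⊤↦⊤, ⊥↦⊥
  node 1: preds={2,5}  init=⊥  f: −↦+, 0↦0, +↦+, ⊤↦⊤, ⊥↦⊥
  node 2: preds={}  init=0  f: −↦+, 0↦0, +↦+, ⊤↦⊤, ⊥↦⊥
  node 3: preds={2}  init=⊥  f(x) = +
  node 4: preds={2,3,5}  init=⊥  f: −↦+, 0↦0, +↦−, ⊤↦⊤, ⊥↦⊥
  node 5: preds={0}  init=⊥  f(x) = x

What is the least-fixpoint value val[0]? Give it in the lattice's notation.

Worklist (12 pops):
  #1 pop 0: in=0 → 0 (was ⊥); enqueue []
  #2 pop 1: in=0 → 0 (was ⊥); enqueue []
  #3 pop 2: in=⊥ → 0 (no change)
  #4 pop 3: in=0 → + (was ⊥); enqueue []
  #5 pop 4: in=⊤ → ⊤ (was ⊥); enqueue [0]
  #6 pop 5: in=0 → 0 (was ⊥); enqueue [1,4]
  #7 pop 0: in=⊤ → ⊤ (was 0); enqueue [5]
  #8 pop 1: in=0 → 0 (no change)
  #9 pop 4: in=⊤ → ⊤ (no change)
  #10 pop 5: in=⊤ → ⊤ (was 0); enqueue [1,4]
  #11 pop 1: in=⊤ → ⊤ (was 0); enqueue []
  #12 pop 4: in=⊤ → ⊤ (no change)

Fixpoint:
  val[0] = ⊤
  val[1] = ⊤
  val[2] = 0
  val[3] = +
  val[4] = ⊤
  val[5] = ⊤

⊤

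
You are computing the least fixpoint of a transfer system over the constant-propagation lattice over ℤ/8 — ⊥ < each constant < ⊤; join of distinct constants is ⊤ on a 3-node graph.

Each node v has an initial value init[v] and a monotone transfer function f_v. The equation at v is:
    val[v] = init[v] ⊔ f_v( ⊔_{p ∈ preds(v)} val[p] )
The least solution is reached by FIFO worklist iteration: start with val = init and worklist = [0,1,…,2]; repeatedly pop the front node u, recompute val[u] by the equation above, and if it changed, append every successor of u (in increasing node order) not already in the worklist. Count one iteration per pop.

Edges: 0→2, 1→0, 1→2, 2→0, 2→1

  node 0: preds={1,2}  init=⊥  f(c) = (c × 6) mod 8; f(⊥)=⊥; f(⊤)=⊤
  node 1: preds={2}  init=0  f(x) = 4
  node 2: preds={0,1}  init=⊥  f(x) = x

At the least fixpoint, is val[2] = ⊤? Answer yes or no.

Iteration log — 6 steps:
  step 1. node 0  ⊔preds=0  new=0  old=⊥  +wl: 
  step 2. node 1  ⊔preds=⊥  new=⊤  old=0  +wl: 0
  step 3. node 2  ⊔preds=⊤  new=⊤  old=⊥  +wl: 1
  step 4. node 0  ⊔preds=⊤  new=⊤  old=0  +wl: 2
  step 5. node 1  ⊔preds=⊤  new=⊤  stable
  step 6. node 2  ⊔preds=⊤  new=⊤  stable

Least fixpoint reached:
  node 0: ⊤
  node 1: ⊤
  node 2: ⊤

yes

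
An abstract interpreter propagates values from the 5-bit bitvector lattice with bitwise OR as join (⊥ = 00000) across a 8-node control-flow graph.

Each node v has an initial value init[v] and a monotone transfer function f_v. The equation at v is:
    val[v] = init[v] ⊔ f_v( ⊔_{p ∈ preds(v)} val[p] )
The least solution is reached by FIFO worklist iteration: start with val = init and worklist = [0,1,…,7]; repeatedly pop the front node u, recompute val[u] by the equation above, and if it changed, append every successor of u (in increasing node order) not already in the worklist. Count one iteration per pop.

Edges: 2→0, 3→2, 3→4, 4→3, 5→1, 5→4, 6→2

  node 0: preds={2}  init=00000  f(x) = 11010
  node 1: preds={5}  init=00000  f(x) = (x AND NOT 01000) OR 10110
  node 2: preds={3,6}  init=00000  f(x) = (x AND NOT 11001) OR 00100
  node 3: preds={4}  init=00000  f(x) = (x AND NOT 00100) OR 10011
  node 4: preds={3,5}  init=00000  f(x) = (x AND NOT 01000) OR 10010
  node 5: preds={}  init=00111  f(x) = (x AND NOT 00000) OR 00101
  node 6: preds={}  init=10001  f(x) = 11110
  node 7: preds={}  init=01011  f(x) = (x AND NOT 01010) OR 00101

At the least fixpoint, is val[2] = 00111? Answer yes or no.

no

Worklist (12 pops):
  #1 pop 0: in=00000 → 11010 (was 00000); enqueue []
  #2 pop 1: in=00111 → 10111 (was 00000); enqueue []
  #3 pop 2: in=10001 → 00100 (was 00000); enqueue [0]
  #4 pop 3: in=00000 → 10011 (was 00000); enqueue [2]
  #5 pop 4: in=10111 → 10111 (was 00000); enqueue [3]
  #6 pop 5: in=00000 → 00111 (no change)
  #7 pop 6: in=00000 → 11111 (was 10001); enqueue []
  #8 pop 7: in=00000 → 01111 (was 01011); enqueue []
  #9 pop 0: in=00100 → 11010 (no change)
  #10 pop 2: in=11111 → 00110 (was 00100); enqueue [0]
  #11 pop 3: in=10111 → 10011 (no change)
  #12 pop 0: in=00110 → 11010 (no change)

Fixpoint:
  val[0] = 11010
  val[1] = 10111
  val[2] = 00110
  val[3] = 10011
  val[4] = 10111
  val[5] = 00111
  val[6] = 11111
  val[7] = 01111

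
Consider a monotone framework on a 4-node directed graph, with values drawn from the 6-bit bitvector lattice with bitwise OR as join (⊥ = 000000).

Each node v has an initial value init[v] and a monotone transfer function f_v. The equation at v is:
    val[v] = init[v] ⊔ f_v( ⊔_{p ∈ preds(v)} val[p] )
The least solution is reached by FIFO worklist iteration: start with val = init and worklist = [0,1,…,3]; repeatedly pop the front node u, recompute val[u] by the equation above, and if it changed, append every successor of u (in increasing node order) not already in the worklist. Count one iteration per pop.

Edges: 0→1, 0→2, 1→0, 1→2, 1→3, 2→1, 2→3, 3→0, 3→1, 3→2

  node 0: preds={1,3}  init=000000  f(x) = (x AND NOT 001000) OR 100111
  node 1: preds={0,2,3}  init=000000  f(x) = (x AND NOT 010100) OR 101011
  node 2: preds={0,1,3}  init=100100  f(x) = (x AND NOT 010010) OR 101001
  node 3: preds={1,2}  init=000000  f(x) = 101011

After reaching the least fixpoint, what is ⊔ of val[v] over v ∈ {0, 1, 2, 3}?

Worklist (7 pops):
  #1 pop 0: in=000000 → 100111 (was 000000); enqueue []
  #2 pop 1: in=100111 → 101011 (was 000000); enqueue [0]
  #3 pop 2: in=101111 → 101101 (was 100100); enqueue [1]
  #4 pop 3: in=101111 → 101011 (was 000000); enqueue [2]
  #5 pop 0: in=101011 → 100111 (no change)
  #6 pop 1: in=101111 → 101011 (no change)
  #7 pop 2: in=101111 → 101101 (no change)

Fixpoint:
  val[0] = 100111
  val[1] = 101011
  val[2] = 101101
  val[3] = 101011

101111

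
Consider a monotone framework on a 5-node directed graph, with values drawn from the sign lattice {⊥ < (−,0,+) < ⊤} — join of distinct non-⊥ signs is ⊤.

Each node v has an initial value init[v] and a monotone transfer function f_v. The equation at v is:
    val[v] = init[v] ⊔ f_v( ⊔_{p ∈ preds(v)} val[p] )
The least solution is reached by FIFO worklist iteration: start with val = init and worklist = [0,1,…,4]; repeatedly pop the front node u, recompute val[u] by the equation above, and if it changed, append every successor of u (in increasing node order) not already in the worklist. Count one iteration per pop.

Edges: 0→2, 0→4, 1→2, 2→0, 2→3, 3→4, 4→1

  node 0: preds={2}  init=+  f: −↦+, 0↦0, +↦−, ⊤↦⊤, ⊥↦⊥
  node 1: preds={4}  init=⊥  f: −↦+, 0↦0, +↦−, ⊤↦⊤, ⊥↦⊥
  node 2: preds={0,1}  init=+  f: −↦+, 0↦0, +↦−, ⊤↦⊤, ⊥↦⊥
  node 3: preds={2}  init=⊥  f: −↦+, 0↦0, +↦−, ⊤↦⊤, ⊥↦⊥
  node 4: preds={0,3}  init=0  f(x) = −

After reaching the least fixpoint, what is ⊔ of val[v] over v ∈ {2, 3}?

⊤

Trace (8 dequeues):
  [1] u=0 | in + | out ⊤ | prev + | push {}
  [2] u=1 | in 0 | out 0 | prev ⊥ | push {}
  [3] u=2 | in ⊤ | out ⊤ | prev + | push {0}
  [4] u=3 | in ⊤ | out ⊤ | prev ⊥ | push {}
  [5] u=4 | in ⊤ | out ⊤ | prev 0 | push {1}
  [6] u=0 | in ⊤ | out ⊤ | ==
  [7] u=1 | in ⊤ | out ⊤ | prev 0 | push {2}
  [8] u=2 | in ⊤ | out ⊤ | ==

Converged values:
  [0] ⊤
  [1] ⊤
  [2] ⊤
  [3] ⊤
  [4] ⊤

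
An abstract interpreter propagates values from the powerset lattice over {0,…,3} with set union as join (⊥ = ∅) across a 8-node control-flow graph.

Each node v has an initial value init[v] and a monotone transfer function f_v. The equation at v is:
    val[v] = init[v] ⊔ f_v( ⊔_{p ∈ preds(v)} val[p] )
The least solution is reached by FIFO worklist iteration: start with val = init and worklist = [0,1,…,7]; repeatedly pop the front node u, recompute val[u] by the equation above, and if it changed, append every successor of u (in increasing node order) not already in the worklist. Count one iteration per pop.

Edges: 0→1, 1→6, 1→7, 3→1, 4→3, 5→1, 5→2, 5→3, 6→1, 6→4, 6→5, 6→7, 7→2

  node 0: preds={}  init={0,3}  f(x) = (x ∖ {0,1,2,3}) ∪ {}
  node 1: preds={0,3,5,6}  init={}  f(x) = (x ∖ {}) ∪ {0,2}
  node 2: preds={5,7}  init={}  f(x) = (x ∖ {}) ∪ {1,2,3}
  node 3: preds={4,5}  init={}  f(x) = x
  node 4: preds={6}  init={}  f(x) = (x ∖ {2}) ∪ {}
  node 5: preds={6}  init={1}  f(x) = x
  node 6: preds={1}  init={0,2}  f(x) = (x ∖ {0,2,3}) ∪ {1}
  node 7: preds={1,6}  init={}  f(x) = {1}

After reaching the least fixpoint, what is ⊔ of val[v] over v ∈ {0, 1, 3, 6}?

{0,1,2,3}

Worklist (15 pops):
  #1 pop 0: in={} → {0,3} (no change)
  #2 pop 1: in={0,1,2,3} → {0,1,2,3} (was {}); enqueue []
  #3 pop 2: in={1} → {1,2,3} (was {}); enqueue []
  #4 pop 3: in={1} → {1} (was {}); enqueue [1]
  #5 pop 4: in={0,2} → {0} (was {}); enqueue [3]
  #6 pop 5: in={0,2} → {0,1,2} (was {1}); enqueue [2]
  #7 pop 6: in={0,1,2,3} → {0,1,2} (was {0,2}); enqueue [4,5]
  #8 pop 7: in={0,1,2,3} → {1} (was {}); enqueue []
  #9 pop 1: in={0,1,2,3} → {0,1,2,3} (no change)
  #10 pop 3: in={0,1,2} → {0,1,2} (was {1}); enqueue [1]
  #11 pop 2: in={0,1,2} → {0,1,2,3} (was {1,2,3}); enqueue []
  #12 pop 4: in={0,1,2} → {0,1} (was {0}); enqueue [3]
  #13 pop 5: in={0,1,2} → {0,1,2} (no change)
  #14 pop 1: in={0,1,2,3} → {0,1,2,3} (no change)
  #15 pop 3: in={0,1,2} → {0,1,2} (no change)

Fixpoint:
  val[0] = {0,3}
  val[1] = {0,1,2,3}
  val[2] = {0,1,2,3}
  val[3] = {0,1,2}
  val[4] = {0,1}
  val[5] = {0,1,2}
  val[6] = {0,1,2}
  val[7] = {1}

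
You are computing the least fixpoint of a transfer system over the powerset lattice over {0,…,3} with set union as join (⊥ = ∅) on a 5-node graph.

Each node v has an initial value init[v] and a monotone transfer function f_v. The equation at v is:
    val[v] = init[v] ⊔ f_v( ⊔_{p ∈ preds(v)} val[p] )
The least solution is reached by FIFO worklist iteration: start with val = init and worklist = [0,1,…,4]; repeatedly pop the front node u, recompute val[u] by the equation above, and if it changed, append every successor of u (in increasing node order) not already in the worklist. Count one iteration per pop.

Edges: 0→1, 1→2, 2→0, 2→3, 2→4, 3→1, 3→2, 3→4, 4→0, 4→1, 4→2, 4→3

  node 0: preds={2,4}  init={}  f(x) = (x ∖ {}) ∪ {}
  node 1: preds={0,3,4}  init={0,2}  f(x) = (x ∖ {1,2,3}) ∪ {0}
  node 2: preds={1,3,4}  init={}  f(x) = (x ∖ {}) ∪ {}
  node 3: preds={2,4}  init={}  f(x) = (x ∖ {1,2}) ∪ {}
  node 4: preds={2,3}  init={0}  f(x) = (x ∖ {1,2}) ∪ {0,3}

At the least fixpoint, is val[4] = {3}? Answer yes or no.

Worklist (13 pops):
  #1 pop 0: in={0} → {0} (was {}); enqueue []
  #2 pop 1: in={0} → {0,2} (no change)
  #3 pop 2: in={0,2} → {0,2} (was {}); enqueue [0]
  #4 pop 3: in={0,2} → {0} (was {}); enqueue [1,2]
  #5 pop 4: in={0,2} → {0,3} (was {0}); enqueue [3]
  #6 pop 0: in={0,2,3} → {0,2,3} (was {0}); enqueue []
  #7 pop 1: in={0,2,3} → {0,2} (no change)
  #8 pop 2: in={0,2,3} → {0,2,3} (was {0,2}); enqueue [0,4]
  #9 pop 3: in={0,2,3} → {0,3} (was {0}); enqueue [1,2]
  #10 pop 0: in={0,2,3} → {0,2,3} (no change)
  #11 pop 4: in={0,2,3} → {0,3} (no change)
  #12 pop 1: in={0,2,3} → {0,2} (no change)
  #13 pop 2: in={0,2,3} → {0,2,3} (no change)

Fixpoint:
  val[0] = {0,2,3}
  val[1] = {0,2}
  val[2] = {0,2,3}
  val[3] = {0,3}
  val[4] = {0,3}

no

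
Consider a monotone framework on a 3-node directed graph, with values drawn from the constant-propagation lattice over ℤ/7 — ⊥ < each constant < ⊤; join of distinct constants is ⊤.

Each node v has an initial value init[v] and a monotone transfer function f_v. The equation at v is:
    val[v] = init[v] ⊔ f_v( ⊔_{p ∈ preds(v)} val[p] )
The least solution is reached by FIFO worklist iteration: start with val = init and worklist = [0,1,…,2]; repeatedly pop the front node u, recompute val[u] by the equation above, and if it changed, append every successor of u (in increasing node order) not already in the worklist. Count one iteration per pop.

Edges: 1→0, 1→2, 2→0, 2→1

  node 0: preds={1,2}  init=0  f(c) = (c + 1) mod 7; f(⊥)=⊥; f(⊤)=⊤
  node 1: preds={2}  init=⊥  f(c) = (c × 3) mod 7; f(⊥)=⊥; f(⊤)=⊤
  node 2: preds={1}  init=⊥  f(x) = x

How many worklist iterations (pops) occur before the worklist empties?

3

Worklist (3 pops):
  #1 pop 0: in=⊥ → 0 (no change)
  #2 pop 1: in=⊥ → ⊥ (no change)
  #3 pop 2: in=⊥ → ⊥ (no change)

Fixpoint:
  val[0] = 0
  val[1] = ⊥
  val[2] = ⊥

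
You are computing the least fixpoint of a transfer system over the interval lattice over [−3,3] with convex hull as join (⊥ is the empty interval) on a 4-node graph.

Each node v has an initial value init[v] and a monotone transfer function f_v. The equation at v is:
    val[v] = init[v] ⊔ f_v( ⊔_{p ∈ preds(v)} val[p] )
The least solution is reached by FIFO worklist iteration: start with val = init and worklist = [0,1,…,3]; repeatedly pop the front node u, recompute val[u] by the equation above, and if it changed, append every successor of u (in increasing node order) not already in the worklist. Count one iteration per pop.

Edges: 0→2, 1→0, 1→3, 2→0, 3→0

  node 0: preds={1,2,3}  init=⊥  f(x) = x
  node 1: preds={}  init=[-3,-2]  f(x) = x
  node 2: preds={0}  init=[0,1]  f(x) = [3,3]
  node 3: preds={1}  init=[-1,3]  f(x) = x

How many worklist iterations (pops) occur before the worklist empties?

Iteration log — 5 steps:
  step 1. node 0  ⊔preds=[-3,3]  new=[-3,3]  old=⊥  +wl: 
  step 2. node 1  ⊔preds=⊥  new=[-3,-2]  stable
  step 3. node 2  ⊔preds=[-3,3]  new=[0,3]  old=[0,1]  +wl: 0
  step 4. node 3  ⊔preds=[-3,-2]  new=[-3,3]  old=[-1,3]  +wl: 
  step 5. node 0  ⊔preds=[-3,3]  new=[-3,3]  stable

Least fixpoint reached:
  node 0: [-3,3]
  node 1: [-3,-2]
  node 2: [0,3]
  node 3: [-3,3]

5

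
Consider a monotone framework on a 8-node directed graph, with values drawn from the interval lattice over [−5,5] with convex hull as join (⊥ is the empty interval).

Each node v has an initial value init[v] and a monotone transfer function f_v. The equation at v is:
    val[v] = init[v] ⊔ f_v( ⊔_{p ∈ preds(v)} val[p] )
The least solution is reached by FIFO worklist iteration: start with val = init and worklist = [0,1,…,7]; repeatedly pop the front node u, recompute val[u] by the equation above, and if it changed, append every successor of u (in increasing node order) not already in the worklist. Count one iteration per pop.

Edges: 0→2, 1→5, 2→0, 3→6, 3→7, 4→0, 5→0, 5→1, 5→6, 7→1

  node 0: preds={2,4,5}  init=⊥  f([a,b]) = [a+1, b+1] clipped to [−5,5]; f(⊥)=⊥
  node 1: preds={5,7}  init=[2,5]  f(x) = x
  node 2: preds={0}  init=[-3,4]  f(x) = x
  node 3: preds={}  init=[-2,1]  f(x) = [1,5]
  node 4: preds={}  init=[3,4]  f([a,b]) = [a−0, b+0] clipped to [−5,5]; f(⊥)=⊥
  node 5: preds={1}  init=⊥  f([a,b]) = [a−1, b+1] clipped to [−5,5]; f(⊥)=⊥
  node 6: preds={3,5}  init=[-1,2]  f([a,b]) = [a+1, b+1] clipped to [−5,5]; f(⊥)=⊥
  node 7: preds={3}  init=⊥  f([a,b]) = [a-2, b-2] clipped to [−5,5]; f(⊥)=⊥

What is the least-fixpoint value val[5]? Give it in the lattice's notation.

Iteration log — 17 steps:
  step 1. node 0  ⊔preds=[-3,4]  new=[-2,5]  old=⊥  +wl: 
  step 2. node 1  ⊔preds=⊥  new=[2,5]  stable
  step 3. node 2  ⊔preds=[-2,5]  new=[-3,5]  old=[-3,4]  +wl: 0
  step 4. node 3  ⊔preds=⊥  new=[-2,5]  old=[-2,1]  +wl: 
  step 5. node 4  ⊔preds=⊥  new=[3,4]  stable
  step 6. node 5  ⊔preds=[2,5]  new=[1,5]  old=⊥  +wl: 1
  step 7. node 6  ⊔preds=[-2,5]  new=[-1,5]  old=[-1,2]  +wl: 
  step 8. node 7  ⊔preds=[-2,5]  new=[-4,3]  old=⊥  +wl: 
  step 9. node 0  ⊔preds=[-3,5]  new=[-2,5]  stable
  step 10. node 1  ⊔preds=[-4,5]  new=[-4,5]  old=[2,5]  +wl: 5
  step 11. node 5  ⊔preds=[-4,5]  new=[-5,5]  old=[1,5]  +wl: 0,1,6
  step 12. node 0  ⊔preds=[-5,5]  new=[-4,5]  old=[-2,5]  +wl: 2
  step 13. node 1  ⊔preds=[-5,5]  new=[-5,5]  old=[-4,5]  +wl: 5
  step 14. node 6  ⊔preds=[-5,5]  new=[-4,5]  old=[-1,5]  +wl: 
  step 15. node 2  ⊔preds=[-4,5]  new=[-4,5]  old=[-3,5]  +wl: 0
  step 16. node 5  ⊔preds=[-5,5]  new=[-5,5]  stable
  step 17. node 0  ⊔preds=[-5,5]  new=[-4,5]  stable

Least fixpoint reached:
  node 0: [-4,5]
  node 1: [-5,5]
  node 2: [-4,5]
  node 3: [-2,5]
  node 4: [3,4]
  node 5: [-5,5]
  node 6: [-4,5]
  node 7: [-4,3]

[-5,5]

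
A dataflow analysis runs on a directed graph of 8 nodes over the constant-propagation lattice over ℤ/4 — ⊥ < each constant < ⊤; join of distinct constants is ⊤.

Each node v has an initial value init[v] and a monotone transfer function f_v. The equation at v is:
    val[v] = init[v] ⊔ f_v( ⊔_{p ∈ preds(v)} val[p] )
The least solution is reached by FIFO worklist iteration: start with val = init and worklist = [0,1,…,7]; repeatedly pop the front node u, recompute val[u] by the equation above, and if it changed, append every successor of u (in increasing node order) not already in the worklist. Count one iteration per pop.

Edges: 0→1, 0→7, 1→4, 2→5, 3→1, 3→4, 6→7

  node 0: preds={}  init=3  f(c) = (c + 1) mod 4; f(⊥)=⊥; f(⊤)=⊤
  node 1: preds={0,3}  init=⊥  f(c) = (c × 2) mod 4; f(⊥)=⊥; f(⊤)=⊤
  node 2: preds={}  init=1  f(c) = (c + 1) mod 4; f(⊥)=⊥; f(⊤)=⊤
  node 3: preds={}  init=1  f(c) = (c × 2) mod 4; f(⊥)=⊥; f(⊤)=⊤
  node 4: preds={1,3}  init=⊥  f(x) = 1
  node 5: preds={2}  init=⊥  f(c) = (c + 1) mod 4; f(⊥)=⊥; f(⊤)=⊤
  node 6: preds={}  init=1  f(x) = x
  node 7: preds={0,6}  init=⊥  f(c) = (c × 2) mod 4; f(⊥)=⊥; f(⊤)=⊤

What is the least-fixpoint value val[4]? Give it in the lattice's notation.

Trace (8 dequeues):
  [1] u=0 | in ⊥ | out 3 | ==
  [2] u=1 | in ⊤ | out ⊤ | prev ⊥ | push {}
  [3] u=2 | in ⊥ | out 1 | ==
  [4] u=3 | in ⊥ | out 1 | ==
  [5] u=4 | in ⊤ | out 1 | prev ⊥ | push {}
  [6] u=5 | in 1 | out 2 | prev ⊥ | push {}
  [7] u=6 | in ⊥ | out 1 | ==
  [8] u=7 | in ⊤ | out ⊤ | prev ⊥ | push {}

Converged values:
  [0] 3
  [1] ⊤
  [2] 1
  [3] 1
  [4] 1
  [5] 2
  [6] 1
  [7] ⊤

1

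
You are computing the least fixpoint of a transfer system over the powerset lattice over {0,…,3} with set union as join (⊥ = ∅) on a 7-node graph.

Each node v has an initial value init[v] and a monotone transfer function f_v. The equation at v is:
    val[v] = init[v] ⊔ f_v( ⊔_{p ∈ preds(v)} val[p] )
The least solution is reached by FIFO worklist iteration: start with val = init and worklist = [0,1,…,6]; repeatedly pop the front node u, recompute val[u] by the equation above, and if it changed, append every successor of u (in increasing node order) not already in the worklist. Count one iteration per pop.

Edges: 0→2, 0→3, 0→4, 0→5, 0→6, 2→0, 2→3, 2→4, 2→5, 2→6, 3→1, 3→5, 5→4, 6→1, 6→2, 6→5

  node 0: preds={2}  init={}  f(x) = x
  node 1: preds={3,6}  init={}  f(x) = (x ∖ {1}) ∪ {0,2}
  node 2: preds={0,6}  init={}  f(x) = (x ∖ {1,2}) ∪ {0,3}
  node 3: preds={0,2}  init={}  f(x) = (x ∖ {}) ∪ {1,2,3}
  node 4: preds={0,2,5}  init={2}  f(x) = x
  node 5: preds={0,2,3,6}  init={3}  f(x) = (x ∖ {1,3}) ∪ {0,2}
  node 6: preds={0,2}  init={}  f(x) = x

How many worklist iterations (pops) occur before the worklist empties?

14

Iteration log — 14 steps:
  step 1. node 0  ⊔preds={}  new={}  stable
  step 2. node 1  ⊔preds={}  new={0,2}  old={}  +wl: 
  step 3. node 2  ⊔preds={}  new={0,3}  old={}  +wl: 0
  step 4. node 3  ⊔preds={0,3}  new={0,1,2,3}  old={}  +wl: 1
  step 5. node 4  ⊔preds={0,3}  new={0,2,3}  old={2}  +wl: 
  step 6. node 5  ⊔preds={0,1,2,3}  new={0,2,3}  old={3}  +wl: 4
  step 7. node 6  ⊔preds={0,3}  new={0,3}  old={}  +wl: 2,5
  step 8. node 0  ⊔preds={0,3}  new={0,3}  old={}  +wl: 3,6
  step 9. node 1  ⊔preds={0,1,2,3}  new={0,2,3}  old={0,2}  +wl: 
  step 10. node 4  ⊔preds={0,2,3}  new={0,2,3}  stable
  step 11. node 2  ⊔preds={0,3}  new={0,3}  stable
  step 12. node 5  ⊔preds={0,1,2,3}  new={0,2,3}  stable
  step 13. node 3  ⊔preds={0,3}  new={0,1,2,3}  stable
  step 14. node 6  ⊔preds={0,3}  new={0,3}  stable

Least fixpoint reached:
  node 0: {0,3}
  node 1: {0,2,3}
  node 2: {0,3}
  node 3: {0,1,2,3}
  node 4: {0,2,3}
  node 5: {0,2,3}
  node 6: {0,3}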